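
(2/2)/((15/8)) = 8/15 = 0.53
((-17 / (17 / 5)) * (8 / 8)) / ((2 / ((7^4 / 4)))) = -12005 / 8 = -1500.62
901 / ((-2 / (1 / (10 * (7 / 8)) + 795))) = -25073929 / 70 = -358198.99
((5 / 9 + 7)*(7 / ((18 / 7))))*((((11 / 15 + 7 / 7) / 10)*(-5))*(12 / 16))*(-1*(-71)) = -949.21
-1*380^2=-144400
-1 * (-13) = 13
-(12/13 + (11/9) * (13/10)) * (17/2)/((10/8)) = -49963/2925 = -17.08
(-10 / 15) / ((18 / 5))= -5 / 27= -0.19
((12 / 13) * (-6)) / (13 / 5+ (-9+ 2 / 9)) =1620 / 1807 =0.90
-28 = -28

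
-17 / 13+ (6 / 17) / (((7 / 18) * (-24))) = -4163 / 3094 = -1.35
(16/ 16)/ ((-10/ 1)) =-1/ 10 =-0.10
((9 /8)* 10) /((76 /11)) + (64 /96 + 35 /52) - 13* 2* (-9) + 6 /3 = 2833205 /11856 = 238.97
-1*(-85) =85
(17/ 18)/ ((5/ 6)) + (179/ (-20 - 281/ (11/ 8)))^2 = 161701823/ 91365360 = 1.77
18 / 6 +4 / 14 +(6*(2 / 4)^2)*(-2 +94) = 989 / 7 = 141.29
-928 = -928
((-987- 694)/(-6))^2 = 2825761/36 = 78493.36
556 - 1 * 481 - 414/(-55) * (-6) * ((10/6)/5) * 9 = -60.49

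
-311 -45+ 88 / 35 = -12372 / 35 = -353.49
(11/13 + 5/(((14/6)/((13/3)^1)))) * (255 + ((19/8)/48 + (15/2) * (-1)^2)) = 46477559/17472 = 2660.12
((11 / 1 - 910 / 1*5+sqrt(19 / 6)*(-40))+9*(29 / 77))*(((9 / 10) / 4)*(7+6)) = -20430657 / 1540 - 39*sqrt(114) / 2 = -13474.86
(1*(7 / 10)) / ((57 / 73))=511 / 570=0.90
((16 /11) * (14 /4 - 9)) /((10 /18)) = -72 /5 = -14.40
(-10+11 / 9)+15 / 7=-418 / 63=-6.63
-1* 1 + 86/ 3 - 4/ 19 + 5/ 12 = 6355/ 228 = 27.87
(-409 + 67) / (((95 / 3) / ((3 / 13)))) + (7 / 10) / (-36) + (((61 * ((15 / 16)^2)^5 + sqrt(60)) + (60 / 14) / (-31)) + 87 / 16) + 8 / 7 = 2 * sqrt(15) + 1002793042976346905 / 27915500717604864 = 43.67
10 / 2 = 5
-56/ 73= -0.77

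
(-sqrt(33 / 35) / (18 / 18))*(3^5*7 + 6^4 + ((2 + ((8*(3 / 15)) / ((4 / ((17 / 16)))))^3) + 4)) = -192196913*sqrt(1155) / 2240000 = -2916.01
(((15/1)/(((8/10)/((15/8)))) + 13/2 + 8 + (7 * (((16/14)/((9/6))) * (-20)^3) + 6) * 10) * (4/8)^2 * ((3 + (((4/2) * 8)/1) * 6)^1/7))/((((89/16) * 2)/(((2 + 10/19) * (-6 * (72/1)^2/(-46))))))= -63047774205504/272251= -231579587.24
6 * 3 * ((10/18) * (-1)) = -10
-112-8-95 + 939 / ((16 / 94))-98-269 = 39477 / 8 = 4934.62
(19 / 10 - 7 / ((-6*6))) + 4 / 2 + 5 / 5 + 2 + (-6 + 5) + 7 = 2357 / 180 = 13.09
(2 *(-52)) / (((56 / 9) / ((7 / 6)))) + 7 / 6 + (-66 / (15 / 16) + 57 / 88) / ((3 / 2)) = -42791 / 660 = -64.83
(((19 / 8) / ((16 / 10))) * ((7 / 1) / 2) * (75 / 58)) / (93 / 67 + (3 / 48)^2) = 26733 / 5539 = 4.83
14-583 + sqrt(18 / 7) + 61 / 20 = -11319 / 20 + 3*sqrt(14) / 7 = -564.35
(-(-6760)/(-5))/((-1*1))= 1352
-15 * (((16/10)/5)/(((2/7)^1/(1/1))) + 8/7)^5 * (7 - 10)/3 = 29214414332928/32826171875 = 889.97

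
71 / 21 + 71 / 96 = 923 / 224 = 4.12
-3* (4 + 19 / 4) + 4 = -89 / 4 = -22.25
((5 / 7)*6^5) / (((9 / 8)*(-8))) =-4320 / 7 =-617.14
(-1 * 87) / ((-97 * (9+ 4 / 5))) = 435 / 4753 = 0.09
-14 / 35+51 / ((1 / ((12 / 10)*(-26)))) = -7958 / 5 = -1591.60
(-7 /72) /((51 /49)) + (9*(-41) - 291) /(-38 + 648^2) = -4306987 /45345528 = -0.09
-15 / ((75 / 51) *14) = -51 / 70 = -0.73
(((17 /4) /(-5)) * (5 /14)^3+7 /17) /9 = 69607 /1679328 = 0.04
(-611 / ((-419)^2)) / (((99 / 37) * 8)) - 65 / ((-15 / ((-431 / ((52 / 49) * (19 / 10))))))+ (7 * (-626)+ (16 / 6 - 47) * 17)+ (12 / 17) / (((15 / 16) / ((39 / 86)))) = -58530372923440631 / 9655932246840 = -6061.60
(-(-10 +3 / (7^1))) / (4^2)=67 / 112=0.60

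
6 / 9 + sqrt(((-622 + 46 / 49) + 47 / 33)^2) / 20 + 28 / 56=346561 / 10780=32.15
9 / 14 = 0.64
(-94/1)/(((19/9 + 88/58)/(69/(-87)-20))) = 538.69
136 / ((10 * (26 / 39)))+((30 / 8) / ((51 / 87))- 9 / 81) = 81659 / 3060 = 26.69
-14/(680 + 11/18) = -252/12251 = -0.02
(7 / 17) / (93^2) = 7 / 147033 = 0.00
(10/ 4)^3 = 125/ 8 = 15.62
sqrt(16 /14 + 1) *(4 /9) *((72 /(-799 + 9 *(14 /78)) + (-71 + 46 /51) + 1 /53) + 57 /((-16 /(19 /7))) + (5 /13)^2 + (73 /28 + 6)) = -384687424223 *sqrt(105) /85234704516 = -46.25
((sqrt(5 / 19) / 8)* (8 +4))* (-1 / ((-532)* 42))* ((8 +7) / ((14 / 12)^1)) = 45* sqrt(95) / 990584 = 0.00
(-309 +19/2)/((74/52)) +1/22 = -171277/814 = -210.41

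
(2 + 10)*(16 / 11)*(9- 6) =576 / 11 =52.36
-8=-8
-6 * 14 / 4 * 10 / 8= -105 / 4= -26.25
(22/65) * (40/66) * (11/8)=11/39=0.28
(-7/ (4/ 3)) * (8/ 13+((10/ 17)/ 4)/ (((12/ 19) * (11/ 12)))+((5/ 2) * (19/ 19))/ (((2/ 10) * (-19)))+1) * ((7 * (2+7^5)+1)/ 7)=-106912.50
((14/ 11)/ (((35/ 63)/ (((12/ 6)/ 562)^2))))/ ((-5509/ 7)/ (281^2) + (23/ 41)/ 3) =7749/ 47280805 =0.00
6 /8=3 /4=0.75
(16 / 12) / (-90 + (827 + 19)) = 1 / 567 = 0.00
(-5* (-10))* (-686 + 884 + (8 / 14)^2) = 485900 / 49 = 9916.33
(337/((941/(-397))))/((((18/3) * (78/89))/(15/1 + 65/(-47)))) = -1905155360/5174559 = -368.18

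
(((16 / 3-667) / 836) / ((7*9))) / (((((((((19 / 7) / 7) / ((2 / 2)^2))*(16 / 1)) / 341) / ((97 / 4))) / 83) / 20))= -17339639975 / 623808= -27796.44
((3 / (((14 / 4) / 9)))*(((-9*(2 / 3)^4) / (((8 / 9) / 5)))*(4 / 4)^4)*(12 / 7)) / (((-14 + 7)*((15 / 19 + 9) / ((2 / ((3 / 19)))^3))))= 41702720 / 10633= 3922.01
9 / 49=0.18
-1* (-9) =9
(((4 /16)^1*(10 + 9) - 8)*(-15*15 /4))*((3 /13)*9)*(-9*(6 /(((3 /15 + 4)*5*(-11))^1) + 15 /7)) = -8912025 /1232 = -7233.79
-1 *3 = -3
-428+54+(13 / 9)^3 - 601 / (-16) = -3889055 / 11664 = -333.42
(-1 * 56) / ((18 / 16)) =-448 / 9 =-49.78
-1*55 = -55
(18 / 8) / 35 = 9 / 140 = 0.06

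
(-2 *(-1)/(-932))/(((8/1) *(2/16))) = -1/466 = -0.00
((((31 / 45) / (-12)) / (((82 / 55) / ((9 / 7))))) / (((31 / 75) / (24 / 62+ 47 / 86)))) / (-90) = 136895 / 110180448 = 0.00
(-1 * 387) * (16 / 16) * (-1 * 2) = 774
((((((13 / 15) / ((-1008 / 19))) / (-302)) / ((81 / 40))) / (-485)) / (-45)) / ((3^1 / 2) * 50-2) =247 / 14731971641100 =0.00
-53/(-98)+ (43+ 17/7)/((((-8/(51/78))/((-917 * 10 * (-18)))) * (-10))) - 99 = 155904139/2548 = 61186.87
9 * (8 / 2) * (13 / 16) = 117 / 4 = 29.25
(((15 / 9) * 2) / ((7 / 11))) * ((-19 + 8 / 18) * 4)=-73480 / 189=-388.78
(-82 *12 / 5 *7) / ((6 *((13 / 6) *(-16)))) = 861 / 130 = 6.62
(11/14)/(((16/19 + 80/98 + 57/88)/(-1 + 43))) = 2703624/188939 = 14.31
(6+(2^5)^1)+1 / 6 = 229 / 6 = 38.17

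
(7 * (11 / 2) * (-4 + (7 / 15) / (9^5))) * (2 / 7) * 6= -77944526 / 295245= -264.00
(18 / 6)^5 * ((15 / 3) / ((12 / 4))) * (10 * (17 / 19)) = 68850 / 19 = 3623.68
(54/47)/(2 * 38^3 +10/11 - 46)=297/28357168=0.00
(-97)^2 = 9409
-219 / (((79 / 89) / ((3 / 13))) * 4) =-58473 / 4108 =-14.23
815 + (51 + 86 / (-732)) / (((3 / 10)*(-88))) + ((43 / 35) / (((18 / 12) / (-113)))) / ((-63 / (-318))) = 41356219 / 119560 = 345.90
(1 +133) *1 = 134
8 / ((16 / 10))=5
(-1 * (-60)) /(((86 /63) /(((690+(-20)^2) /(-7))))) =-294300 /43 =-6844.19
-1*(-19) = 19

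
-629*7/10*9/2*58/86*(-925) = 212598855/172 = 1236039.85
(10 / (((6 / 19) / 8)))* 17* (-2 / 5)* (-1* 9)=15504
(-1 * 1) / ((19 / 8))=-8 / 19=-0.42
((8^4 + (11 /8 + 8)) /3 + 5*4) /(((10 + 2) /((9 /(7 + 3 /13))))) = 9217 /64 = 144.02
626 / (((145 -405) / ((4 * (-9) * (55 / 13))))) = 366.71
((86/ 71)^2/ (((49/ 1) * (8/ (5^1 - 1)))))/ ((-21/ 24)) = -29584/ 1729063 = -0.02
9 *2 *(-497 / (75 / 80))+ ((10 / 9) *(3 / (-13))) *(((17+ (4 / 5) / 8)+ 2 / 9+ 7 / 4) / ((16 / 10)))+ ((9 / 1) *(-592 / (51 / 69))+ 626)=-7698827249 / 477360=-16127.93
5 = 5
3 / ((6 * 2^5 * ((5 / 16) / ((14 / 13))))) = 7 / 130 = 0.05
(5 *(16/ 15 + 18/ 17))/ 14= 271/ 357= 0.76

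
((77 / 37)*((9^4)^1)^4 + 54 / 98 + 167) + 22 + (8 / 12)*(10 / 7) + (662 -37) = 3856285257881673.80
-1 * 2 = -2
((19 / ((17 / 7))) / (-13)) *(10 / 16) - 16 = -28953 / 1768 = -16.38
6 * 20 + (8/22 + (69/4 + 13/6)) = 18451/132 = 139.78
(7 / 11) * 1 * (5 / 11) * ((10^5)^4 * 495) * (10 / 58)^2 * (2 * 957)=23625000000000000000000000 / 29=814655172413793103448275.90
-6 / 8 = -3 / 4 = -0.75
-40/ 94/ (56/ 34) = -85/ 329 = -0.26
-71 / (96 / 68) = -1207 / 24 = -50.29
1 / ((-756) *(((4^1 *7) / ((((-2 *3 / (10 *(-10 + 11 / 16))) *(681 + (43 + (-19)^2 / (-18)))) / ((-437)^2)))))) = -12671 / 1129354381890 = -0.00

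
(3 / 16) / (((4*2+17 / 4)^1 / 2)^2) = 0.00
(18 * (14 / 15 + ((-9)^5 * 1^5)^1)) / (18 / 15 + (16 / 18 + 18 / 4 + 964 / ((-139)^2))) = -160099.41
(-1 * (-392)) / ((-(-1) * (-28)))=-14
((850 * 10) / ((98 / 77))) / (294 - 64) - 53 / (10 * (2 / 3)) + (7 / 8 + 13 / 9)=1356653 / 57960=23.41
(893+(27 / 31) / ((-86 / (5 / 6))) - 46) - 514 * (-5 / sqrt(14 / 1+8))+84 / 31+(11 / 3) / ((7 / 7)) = 1285 * sqrt(22) / 11+13650473 / 15996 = 1401.29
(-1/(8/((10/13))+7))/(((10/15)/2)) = -5/29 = -0.17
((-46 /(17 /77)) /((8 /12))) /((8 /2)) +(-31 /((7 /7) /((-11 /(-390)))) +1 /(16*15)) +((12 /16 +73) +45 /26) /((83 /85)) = -1.70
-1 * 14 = -14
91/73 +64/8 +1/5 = 9.45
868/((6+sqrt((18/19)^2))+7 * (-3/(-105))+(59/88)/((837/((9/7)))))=4723968480/38904157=121.43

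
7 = 7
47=47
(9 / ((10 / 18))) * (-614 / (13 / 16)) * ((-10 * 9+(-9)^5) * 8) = 376476035328 / 65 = 5791939005.05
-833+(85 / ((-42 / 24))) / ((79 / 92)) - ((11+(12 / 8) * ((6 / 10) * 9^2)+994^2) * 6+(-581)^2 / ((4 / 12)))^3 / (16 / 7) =-10114743326564481673678193 / 69125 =-146325400745959951879.61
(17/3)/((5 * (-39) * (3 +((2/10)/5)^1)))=-0.01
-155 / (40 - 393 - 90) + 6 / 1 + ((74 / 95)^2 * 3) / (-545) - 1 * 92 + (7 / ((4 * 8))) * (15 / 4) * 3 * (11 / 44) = -94870579455623 / 1115622848000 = -85.04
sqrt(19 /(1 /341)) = sqrt(6479) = 80.49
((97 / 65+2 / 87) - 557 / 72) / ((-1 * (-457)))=-844289 / 62024040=-0.01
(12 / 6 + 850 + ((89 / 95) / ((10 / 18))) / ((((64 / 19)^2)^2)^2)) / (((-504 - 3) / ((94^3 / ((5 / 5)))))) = -207487417978703073043399 / 148653972075315200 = -1395774.46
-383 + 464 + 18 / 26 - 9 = 945 / 13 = 72.69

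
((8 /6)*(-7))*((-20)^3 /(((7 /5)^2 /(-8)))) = -6400000 /21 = -304761.90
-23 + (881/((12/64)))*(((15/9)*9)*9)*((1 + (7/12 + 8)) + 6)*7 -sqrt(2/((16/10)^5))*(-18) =225*sqrt(5)/64 + 69193717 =69193724.86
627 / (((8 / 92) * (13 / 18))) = 129789 / 13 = 9983.77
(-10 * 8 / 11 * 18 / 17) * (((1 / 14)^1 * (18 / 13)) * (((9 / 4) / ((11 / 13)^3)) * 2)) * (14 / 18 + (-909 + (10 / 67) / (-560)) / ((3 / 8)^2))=29876263307280 / 817128851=36562.49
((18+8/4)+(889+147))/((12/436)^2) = 4182112/3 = 1394037.33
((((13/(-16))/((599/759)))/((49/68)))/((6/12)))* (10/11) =-2.60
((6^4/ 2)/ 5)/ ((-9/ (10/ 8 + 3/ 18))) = -102/ 5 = -20.40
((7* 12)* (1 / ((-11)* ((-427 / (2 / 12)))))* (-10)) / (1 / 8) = -160 / 671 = -0.24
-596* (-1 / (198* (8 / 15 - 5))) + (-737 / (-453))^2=298395083 / 151239033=1.97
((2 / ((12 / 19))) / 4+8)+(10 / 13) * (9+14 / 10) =403 / 24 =16.79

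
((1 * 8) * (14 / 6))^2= 3136 / 9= 348.44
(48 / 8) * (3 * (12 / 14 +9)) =1242 / 7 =177.43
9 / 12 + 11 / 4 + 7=21 / 2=10.50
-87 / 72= -29 / 24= -1.21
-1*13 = -13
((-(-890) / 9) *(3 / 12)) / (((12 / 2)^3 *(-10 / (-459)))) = 1513 / 288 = 5.25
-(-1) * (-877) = -877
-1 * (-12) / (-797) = -12 / 797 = -0.02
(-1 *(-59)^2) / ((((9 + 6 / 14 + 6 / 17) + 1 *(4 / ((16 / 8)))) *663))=-24367 / 54678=-0.45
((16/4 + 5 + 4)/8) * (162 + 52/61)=64571/244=264.64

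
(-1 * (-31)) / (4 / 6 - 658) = -93 / 1972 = -0.05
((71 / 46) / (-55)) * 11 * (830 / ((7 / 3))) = -17679 / 161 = -109.81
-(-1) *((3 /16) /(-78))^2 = 1 /173056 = 0.00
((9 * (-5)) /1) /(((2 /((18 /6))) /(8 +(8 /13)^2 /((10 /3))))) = -92556 /169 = -547.67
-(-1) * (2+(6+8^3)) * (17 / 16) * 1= 1105 / 2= 552.50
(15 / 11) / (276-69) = 5 / 759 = 0.01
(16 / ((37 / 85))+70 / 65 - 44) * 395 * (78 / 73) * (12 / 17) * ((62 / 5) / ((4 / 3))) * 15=-11767249080 / 45917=-256272.17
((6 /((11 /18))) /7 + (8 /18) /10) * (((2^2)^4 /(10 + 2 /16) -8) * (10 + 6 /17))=3208960 /12393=258.93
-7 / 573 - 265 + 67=-113461 / 573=-198.01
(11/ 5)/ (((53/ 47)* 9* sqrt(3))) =517* sqrt(3)/ 7155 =0.13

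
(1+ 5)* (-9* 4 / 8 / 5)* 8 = -216 / 5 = -43.20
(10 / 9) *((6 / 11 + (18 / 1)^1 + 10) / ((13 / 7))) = 21980 / 1287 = 17.08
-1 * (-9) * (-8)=-72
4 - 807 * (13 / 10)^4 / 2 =-22968727 / 20000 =-1148.44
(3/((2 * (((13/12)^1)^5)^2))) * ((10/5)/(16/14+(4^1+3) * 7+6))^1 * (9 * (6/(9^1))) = 2600529297408/18059462432219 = 0.14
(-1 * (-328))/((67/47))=15416/67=230.09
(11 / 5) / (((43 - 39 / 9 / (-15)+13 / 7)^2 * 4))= 218295 / 808947364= 0.00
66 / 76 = 33 / 38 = 0.87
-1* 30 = -30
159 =159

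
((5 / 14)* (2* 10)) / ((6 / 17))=425 / 21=20.24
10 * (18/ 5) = 36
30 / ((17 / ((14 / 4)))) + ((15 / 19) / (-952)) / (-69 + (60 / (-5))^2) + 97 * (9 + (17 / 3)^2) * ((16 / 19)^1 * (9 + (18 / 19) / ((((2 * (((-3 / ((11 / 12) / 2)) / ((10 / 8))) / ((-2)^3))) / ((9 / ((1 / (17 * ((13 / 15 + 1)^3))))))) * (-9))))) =-99583397939393 / 417561480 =-238487.99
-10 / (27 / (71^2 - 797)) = -42440 / 27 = -1571.85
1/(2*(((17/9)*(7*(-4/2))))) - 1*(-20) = 9511/476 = 19.98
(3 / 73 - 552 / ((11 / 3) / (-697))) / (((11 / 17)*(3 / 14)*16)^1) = 3342272437 / 70664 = 47298.09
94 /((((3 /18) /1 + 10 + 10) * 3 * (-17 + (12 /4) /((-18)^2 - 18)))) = -19176 /209693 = -0.09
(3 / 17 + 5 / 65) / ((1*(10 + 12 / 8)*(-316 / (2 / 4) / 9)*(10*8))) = -63 / 16062280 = -0.00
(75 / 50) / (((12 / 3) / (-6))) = -9 / 4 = -2.25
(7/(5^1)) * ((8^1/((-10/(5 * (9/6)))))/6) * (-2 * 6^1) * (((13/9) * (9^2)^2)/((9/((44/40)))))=486486/25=19459.44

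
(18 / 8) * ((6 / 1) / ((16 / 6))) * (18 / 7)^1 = 729 / 56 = 13.02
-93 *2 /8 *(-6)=279 /2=139.50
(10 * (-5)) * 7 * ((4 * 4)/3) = -5600/3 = -1866.67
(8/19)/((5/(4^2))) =128/95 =1.35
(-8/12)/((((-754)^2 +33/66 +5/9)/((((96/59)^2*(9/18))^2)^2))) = -5410421842378752/1502560944949361319547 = -0.00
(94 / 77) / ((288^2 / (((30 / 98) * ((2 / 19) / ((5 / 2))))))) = 47 / 247750272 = 0.00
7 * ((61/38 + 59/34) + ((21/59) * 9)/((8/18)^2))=136.90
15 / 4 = 3.75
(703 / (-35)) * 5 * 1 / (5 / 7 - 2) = 703 / 9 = 78.11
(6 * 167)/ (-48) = -20.88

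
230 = 230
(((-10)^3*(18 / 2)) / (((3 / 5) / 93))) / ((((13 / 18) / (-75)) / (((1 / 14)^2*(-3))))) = -1412437500 / 637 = -2217327.32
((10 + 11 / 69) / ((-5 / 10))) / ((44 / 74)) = -25937 / 759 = -34.17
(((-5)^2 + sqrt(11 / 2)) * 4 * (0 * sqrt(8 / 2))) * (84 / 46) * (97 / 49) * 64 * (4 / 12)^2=0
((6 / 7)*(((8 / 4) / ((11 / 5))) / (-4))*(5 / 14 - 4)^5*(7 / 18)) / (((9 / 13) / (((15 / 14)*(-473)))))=-35576.40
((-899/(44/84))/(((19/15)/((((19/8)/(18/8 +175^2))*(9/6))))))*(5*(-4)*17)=72212175/1347599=53.59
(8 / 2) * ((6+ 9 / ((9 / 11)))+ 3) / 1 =80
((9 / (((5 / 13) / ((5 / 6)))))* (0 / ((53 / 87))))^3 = 0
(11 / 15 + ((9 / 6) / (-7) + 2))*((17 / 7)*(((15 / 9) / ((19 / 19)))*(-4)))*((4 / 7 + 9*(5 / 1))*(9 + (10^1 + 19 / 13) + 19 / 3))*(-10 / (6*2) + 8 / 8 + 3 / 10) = -1199144606 / 51597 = -23240.59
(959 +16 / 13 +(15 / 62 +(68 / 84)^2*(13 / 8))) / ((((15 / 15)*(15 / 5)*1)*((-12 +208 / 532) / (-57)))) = 493522664995 / 313604928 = 1573.71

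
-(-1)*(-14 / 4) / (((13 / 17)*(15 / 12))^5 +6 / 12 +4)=-0.66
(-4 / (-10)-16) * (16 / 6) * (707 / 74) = -73528 / 185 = -397.45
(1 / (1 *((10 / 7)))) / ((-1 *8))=-7 / 80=-0.09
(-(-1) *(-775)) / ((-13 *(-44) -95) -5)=-775 / 472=-1.64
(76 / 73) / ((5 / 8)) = 1.67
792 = 792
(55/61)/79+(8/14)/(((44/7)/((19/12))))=98821/636108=0.16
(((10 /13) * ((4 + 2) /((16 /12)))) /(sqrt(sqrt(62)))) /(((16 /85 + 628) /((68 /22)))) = 65025 * 62^(3 /4) /236704468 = 0.01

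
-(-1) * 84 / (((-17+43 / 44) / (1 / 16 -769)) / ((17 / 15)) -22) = -511258 / 133789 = -3.82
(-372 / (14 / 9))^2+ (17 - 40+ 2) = 2801247 / 49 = 57168.31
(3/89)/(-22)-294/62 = -287919/60698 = -4.74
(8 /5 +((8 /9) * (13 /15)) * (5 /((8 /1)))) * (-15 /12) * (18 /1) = -281 /6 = -46.83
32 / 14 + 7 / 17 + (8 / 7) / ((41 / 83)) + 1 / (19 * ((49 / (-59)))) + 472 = 309494698 / 648907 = 476.95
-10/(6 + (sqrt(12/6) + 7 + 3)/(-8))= -1520/721 - 40 * sqrt(2)/721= -2.19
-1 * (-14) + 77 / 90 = 1337 / 90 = 14.86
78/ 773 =0.10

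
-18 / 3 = -6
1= 1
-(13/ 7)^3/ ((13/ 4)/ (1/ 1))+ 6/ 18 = -1685/ 1029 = -1.64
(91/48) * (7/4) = 637/192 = 3.32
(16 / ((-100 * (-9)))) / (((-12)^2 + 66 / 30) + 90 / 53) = 0.00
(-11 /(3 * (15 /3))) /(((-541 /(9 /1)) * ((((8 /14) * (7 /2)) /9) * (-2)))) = -297 /10820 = -0.03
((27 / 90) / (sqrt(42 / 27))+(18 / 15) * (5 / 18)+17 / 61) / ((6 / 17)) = 51 * sqrt(14) / 280+952 / 549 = 2.42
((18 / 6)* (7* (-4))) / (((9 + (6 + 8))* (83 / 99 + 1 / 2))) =-16632 / 6095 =-2.73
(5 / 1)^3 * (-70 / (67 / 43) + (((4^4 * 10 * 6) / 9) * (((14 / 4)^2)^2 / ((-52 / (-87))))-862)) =46552688500 / 871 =53447403.56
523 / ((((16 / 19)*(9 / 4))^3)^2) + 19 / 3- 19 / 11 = 380945258417 / 23944605696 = 15.91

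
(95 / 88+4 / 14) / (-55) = -841 / 33880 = -0.02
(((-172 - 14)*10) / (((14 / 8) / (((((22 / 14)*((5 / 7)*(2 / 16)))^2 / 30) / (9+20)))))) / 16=-93775 / 62387584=-0.00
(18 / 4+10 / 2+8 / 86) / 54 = 275 / 1548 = 0.18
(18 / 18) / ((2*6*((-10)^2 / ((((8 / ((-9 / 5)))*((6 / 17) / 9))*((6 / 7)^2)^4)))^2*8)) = 644972544 / 240107923365367225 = 0.00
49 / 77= 7 / 11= 0.64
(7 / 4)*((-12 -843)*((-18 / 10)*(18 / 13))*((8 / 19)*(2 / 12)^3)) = 189 / 26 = 7.27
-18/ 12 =-3/ 2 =-1.50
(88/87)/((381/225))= 2200/3683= 0.60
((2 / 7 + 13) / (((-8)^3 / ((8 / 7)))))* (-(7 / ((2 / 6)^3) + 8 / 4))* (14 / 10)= 17763 / 2240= 7.93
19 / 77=0.25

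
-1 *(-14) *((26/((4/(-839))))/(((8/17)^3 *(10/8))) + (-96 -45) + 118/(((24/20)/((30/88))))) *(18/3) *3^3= -335074479327/3520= -95191613.45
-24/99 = -8/33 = -0.24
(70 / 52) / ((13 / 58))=1015 / 169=6.01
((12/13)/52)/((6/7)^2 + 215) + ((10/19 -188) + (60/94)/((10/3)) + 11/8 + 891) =8998923442485/12762748856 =705.09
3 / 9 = 1 / 3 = 0.33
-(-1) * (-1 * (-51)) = 51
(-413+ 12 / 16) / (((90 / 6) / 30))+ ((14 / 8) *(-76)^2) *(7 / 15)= 116777 / 30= 3892.57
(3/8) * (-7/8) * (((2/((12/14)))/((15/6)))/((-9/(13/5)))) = 637/7200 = 0.09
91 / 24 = 3.79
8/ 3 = 2.67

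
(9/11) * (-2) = -18/11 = -1.64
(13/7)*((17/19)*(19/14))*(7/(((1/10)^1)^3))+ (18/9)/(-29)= 3204486/203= 15785.65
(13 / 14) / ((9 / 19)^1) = 247 / 126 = 1.96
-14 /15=-0.93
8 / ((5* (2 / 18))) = 72 / 5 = 14.40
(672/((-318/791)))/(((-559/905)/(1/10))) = 8017576/29627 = 270.62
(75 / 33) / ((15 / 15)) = 25 / 11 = 2.27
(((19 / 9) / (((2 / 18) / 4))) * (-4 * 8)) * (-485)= 1179520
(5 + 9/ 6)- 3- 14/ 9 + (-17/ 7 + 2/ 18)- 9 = -1181/ 126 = -9.37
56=56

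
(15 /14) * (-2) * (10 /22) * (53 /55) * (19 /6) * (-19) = 95665 /1694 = 56.47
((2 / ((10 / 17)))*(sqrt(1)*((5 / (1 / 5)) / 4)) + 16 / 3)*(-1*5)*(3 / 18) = -22.15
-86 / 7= -12.29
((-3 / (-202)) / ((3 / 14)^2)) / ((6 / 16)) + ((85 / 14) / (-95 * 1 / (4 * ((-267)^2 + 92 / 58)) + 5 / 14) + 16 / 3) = 29053891322 / 1251692091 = 23.21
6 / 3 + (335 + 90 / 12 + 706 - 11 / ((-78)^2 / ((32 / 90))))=143802857 / 136890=1050.50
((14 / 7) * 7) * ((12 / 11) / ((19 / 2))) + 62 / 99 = 382 / 171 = 2.23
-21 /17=-1.24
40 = 40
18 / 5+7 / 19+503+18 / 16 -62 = 339031 / 760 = 446.09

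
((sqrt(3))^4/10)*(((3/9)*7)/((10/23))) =483/100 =4.83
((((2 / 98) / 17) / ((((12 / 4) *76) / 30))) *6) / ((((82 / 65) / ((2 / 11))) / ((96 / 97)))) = 93600 / 692383769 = 0.00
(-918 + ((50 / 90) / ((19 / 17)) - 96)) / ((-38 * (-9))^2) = -173309 / 20000844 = -0.01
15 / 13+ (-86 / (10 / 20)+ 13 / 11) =-24262 / 143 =-169.66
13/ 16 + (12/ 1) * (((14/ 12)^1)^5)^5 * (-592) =-49619418617103033007555/ 148074416822550528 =-335097.85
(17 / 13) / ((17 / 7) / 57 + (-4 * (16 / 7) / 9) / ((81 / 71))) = -1648269 / 1068665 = -1.54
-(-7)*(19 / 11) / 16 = 133 / 176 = 0.76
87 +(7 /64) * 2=87.22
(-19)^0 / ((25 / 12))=12 / 25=0.48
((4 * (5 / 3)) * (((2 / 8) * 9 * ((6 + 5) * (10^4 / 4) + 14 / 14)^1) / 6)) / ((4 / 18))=1237545 / 4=309386.25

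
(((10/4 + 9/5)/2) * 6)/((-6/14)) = -301/10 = -30.10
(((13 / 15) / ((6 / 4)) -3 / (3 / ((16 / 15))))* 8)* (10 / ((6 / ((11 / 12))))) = -484 / 81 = -5.98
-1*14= -14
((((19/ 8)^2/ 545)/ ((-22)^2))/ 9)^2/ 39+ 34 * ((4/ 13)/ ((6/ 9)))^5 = 18309863994098030654881/ 25713826600547907993600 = 0.71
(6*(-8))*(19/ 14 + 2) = -1128/ 7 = -161.14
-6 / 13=-0.46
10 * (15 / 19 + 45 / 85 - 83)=-263830 / 323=-816.81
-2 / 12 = -1 / 6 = -0.17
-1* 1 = -1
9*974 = 8766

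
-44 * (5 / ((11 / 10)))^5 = -1250000000 / 14641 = -85376.68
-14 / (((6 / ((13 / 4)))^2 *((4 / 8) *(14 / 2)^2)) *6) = -169 / 6048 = -0.03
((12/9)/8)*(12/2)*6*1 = 6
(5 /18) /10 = 1 /36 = 0.03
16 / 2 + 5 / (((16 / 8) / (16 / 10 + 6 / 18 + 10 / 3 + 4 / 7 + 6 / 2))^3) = 101749544 / 231525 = 439.48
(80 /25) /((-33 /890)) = -2848 /33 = -86.30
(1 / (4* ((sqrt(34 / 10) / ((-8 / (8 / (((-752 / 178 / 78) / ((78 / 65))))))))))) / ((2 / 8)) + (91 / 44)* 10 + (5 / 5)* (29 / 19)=470* sqrt(85) / 177021 + 9283 / 418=22.23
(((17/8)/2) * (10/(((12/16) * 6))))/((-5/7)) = -119/36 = -3.31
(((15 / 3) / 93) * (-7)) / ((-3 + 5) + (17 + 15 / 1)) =-35 / 3162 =-0.01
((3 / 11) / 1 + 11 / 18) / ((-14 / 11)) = -25 / 36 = -0.69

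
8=8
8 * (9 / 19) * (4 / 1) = 288 / 19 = 15.16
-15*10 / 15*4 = -40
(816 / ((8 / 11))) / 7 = 1122 / 7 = 160.29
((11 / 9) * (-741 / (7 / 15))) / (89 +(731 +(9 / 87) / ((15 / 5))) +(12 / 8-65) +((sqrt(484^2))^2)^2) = -71630 / 2025418632979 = -0.00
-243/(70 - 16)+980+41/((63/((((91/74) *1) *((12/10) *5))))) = 217627/222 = 980.30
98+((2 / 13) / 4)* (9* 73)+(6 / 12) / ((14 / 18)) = 11276 / 91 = 123.91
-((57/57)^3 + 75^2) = -5626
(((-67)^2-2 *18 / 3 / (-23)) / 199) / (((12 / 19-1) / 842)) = -51560.21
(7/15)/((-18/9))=-7/30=-0.23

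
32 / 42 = 16 / 21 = 0.76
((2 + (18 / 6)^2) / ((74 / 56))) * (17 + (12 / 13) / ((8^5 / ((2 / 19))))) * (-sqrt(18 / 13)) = -3972993717 * sqrt(26) / 121658368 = -166.52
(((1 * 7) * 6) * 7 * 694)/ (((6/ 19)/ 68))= 43935752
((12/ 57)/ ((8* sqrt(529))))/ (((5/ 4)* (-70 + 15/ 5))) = -2/ 146395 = -0.00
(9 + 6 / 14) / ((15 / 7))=22 / 5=4.40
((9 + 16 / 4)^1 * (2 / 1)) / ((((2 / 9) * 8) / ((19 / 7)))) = 2223 / 56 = 39.70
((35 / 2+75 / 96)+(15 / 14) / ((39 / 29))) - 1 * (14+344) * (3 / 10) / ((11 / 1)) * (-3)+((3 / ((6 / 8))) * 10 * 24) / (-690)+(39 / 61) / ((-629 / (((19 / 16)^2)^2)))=13597656954121507 / 289462513500160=46.98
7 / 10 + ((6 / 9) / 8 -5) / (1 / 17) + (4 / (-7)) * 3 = -35531 / 420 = -84.60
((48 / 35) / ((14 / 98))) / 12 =4 / 5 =0.80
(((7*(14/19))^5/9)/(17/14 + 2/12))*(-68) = -4302662992768/215420613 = -19973.31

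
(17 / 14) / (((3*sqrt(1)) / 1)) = 17 / 42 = 0.40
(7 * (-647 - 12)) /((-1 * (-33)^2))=4613 /1089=4.24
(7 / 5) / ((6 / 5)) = 1.17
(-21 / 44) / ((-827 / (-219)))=-4599 / 36388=-0.13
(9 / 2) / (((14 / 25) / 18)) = 2025 / 14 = 144.64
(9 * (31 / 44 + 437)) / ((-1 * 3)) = -57777 / 44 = -1313.11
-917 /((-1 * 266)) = 131 /38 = 3.45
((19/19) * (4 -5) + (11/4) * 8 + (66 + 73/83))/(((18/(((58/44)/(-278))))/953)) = -100792139/4568652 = -22.06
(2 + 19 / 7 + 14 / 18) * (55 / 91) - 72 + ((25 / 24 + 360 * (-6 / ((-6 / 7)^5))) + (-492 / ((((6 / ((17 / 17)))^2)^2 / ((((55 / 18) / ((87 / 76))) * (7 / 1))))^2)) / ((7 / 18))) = 1746441344772143 / 379602637596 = 4600.71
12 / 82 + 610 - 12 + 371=969.15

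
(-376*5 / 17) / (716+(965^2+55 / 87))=-81780 / 689170837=-0.00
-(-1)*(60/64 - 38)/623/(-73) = 0.00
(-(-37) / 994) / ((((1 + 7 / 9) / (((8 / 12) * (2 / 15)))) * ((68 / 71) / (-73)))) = -2701 / 19040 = -0.14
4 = 4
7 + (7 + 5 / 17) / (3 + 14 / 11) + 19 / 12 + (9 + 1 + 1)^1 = 204133 / 9588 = 21.29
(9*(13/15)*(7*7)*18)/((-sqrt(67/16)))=-137592*sqrt(67)/335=-3361.91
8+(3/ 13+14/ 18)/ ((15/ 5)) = 8.34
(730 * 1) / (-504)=-365 / 252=-1.45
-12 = -12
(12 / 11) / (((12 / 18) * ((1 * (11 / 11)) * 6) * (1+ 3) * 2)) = 3 / 88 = 0.03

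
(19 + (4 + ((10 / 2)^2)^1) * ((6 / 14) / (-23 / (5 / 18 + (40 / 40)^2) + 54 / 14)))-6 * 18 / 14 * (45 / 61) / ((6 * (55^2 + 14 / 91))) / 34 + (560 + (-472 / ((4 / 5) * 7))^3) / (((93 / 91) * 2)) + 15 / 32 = -6381553671735019423 / 21805698950112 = -292655.31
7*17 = 119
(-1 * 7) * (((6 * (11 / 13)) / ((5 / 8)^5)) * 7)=-105971712 / 40625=-2608.53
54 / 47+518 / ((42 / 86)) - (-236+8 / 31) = 5671624 / 4371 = 1297.56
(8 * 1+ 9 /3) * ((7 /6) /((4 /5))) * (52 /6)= 5005 /36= 139.03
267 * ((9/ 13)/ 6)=801/ 26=30.81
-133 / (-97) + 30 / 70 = 1222 / 679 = 1.80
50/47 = 1.06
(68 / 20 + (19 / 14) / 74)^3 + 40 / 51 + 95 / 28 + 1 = 319841356946393 / 7088583432000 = 45.12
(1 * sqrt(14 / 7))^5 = 5.66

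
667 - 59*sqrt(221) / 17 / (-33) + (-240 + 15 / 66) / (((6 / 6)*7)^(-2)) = -243801 / 22 + 59*sqrt(221) / 561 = -11080.30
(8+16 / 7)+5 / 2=179 / 14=12.79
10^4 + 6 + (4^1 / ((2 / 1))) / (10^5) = 500300001 / 50000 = 10006.00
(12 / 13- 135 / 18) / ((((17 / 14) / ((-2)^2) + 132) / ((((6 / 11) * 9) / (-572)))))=0.00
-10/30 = -1/3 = -0.33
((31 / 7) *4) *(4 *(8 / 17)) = 3968 / 119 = 33.34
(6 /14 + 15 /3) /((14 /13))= 5.04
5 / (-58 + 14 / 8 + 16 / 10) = -100 / 1093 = -0.09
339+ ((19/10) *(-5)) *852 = -7755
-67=-67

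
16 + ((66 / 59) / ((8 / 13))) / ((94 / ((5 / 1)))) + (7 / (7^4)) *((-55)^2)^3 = 614067454106527 / 7609112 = 80701592.26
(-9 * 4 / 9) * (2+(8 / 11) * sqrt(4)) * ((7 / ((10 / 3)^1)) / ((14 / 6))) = -12.44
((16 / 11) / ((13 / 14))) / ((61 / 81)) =18144 / 8723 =2.08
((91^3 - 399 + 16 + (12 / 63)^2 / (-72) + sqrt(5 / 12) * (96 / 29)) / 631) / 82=8 * sqrt(15) / 750259 + 1494701585 / 102681999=14.56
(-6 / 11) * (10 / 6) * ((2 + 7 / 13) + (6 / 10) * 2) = -486 / 143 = -3.40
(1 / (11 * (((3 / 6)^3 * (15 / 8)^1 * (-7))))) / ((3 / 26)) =-1664 / 3465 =-0.48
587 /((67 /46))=27002 /67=403.01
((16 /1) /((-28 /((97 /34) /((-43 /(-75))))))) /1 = -2.84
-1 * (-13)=13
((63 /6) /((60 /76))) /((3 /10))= 133 /3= 44.33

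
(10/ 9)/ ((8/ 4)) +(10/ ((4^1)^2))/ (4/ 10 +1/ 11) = 395/ 216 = 1.83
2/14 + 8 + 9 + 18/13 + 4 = 2050/91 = 22.53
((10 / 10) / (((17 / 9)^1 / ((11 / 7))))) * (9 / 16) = 891 / 1904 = 0.47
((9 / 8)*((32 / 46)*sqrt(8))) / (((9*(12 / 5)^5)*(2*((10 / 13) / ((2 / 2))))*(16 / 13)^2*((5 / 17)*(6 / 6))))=4668625*sqrt(2) / 1465122816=0.00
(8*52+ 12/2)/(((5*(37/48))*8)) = 2532/185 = 13.69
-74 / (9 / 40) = -2960 / 9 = -328.89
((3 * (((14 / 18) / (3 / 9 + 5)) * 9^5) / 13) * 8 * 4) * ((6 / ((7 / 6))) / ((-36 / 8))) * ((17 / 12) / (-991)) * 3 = 4015332 / 12883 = 311.68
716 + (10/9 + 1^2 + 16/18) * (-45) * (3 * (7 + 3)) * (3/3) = -3334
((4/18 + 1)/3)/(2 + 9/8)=88/675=0.13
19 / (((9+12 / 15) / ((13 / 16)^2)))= 16055 / 12544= 1.28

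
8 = 8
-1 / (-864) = 1 / 864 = 0.00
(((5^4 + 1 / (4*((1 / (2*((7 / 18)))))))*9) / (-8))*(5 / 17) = -206.87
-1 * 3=-3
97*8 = 776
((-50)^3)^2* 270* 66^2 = 18376875000000000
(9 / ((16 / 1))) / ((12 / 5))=15 / 64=0.23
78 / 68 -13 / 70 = 572 / 595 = 0.96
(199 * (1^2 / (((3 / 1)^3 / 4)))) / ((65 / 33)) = 8756 / 585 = 14.97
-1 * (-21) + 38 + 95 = 154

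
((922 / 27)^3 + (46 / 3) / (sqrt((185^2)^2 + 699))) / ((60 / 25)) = 115 * sqrt(292837831) / 10542161916 + 979721810 / 59049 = 16591.68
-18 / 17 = -1.06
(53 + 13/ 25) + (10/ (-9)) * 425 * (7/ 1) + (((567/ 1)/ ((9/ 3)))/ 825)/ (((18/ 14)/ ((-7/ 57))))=-152928001/ 47025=-3252.06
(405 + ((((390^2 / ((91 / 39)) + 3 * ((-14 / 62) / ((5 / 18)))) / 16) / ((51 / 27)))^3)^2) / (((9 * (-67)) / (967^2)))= -107964514214023946777407079468672758309153605631311364329 / 691650478976396975665917952000000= -156096926837678523952894.20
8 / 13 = 0.62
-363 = -363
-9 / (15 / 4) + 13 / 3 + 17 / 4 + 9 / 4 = 253 / 30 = 8.43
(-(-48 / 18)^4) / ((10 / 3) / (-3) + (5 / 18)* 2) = 4096 / 45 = 91.02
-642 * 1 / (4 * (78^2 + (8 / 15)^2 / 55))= -3972375 / 150579128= -0.03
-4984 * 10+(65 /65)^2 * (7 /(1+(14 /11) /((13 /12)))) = -15499239 /311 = -49836.78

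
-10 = -10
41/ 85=0.48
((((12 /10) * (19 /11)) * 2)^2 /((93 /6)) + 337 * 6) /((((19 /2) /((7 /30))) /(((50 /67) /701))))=885346084 /16736455615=0.05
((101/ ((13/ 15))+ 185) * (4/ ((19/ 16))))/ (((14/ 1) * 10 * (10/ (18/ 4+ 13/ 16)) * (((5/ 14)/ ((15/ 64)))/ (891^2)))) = 1983908619/ 988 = 2008004.68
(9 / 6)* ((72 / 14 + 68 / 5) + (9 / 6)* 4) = 37.11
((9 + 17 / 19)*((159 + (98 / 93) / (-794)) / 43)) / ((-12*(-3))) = 275908330 / 271480113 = 1.02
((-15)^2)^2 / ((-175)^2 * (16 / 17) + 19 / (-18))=15491250 / 8819677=1.76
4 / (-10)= -2 / 5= -0.40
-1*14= -14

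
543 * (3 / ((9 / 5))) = 905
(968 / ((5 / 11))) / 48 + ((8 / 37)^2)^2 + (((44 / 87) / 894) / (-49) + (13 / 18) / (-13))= 87920711451484 / 1984071171845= 44.31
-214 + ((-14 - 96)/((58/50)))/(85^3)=-30490100/142477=-214.00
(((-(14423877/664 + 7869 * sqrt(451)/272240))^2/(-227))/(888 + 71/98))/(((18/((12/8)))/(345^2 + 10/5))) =-1658319434895630639763911/71477456815168000 -220659113218558833 * sqrt(451)/3573872840758400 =-23201904.91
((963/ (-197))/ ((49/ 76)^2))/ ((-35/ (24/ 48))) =2781144/ 16554895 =0.17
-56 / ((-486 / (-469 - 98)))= -196 / 3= -65.33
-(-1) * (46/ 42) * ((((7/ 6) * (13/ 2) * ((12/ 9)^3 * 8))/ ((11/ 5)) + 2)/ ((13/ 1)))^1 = 1380506/ 243243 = 5.68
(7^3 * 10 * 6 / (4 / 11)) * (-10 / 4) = -282975 / 2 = -141487.50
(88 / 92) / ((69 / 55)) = 1210 / 1587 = 0.76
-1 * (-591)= 591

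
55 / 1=55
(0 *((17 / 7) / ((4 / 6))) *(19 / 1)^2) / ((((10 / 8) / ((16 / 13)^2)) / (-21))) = 0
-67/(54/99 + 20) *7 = -5159/226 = -22.83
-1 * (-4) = 4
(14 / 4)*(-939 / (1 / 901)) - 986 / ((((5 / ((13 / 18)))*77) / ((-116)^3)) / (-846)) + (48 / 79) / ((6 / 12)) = -148756303014703 / 60830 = -2445443087.53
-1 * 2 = -2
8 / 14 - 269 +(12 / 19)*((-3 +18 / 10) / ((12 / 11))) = -178967 / 665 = -269.12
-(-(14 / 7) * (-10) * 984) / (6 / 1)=-3280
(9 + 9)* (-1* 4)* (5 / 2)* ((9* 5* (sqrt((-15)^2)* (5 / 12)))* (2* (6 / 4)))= -151875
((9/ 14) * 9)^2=33.47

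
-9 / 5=-1.80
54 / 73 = 0.74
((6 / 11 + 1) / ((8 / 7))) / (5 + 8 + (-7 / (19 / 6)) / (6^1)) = 2261 / 21120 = 0.11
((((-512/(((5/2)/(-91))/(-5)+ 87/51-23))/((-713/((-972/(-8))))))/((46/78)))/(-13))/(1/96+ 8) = 55431806976/830637605477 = 0.07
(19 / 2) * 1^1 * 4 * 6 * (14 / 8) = 399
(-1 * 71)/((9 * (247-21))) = -0.03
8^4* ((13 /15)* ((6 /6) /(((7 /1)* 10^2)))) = 13312 /2625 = 5.07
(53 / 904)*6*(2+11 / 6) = 1219 / 904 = 1.35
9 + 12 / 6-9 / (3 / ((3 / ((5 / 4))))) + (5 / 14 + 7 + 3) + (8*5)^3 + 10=4481691 / 70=64024.16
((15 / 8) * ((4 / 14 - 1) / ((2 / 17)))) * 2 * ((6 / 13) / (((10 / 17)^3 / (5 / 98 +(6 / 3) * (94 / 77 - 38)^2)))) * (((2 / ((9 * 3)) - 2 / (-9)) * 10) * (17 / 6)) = -45551143765357 / 38846808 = -1172583.96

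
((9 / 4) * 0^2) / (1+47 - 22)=0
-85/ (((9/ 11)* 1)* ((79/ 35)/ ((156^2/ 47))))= -88488400/ 3713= -23832.05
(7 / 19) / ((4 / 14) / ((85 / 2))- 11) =-0.03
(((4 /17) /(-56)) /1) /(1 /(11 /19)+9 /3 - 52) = 11 /123760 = 0.00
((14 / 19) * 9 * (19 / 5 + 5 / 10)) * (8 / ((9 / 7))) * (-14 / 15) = -235984 / 1425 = -165.60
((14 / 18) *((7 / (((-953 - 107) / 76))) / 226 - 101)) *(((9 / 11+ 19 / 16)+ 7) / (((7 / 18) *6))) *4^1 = -639180097 / 527032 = -1212.79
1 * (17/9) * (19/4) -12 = -109/36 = -3.03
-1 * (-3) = 3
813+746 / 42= 17446 / 21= 830.76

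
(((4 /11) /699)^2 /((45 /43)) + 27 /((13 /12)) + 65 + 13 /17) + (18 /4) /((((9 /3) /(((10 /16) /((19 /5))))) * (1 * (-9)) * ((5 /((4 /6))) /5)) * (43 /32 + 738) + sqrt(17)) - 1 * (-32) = 95634754794227462599289662478 /779497124107820969289498345 - 180000 * sqrt(17) /1325775557582401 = 122.69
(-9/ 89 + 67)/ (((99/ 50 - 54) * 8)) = -74425/ 462978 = -0.16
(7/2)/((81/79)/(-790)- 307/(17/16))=-3713395/306559297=-0.01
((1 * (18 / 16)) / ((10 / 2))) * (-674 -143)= -7353 / 40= -183.82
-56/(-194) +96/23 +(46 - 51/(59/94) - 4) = -4579592/131629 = -34.79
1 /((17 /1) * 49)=0.00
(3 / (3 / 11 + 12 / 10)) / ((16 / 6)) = 0.76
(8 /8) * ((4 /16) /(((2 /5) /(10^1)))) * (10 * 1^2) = 125 /2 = 62.50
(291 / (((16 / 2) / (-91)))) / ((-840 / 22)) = 13871 / 160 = 86.69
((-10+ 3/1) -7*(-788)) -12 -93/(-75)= 137456/25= 5498.24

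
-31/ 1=-31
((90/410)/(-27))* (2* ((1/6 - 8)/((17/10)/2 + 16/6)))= 940/25953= 0.04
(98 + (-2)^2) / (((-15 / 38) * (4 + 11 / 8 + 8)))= -19.32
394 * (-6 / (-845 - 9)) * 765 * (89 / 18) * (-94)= -420266010 / 427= -984229.53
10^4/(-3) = -10000/3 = -3333.33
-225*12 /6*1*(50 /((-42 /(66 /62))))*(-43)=-5321250 /217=-24521.89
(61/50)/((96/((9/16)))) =183/25600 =0.01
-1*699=-699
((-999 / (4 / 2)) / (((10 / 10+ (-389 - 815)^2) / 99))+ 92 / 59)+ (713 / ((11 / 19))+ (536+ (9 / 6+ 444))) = 2214.57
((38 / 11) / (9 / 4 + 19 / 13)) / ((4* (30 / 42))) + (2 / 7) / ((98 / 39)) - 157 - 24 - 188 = -368.56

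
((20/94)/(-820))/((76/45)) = -0.00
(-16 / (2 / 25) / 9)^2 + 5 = 40405 / 81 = 498.83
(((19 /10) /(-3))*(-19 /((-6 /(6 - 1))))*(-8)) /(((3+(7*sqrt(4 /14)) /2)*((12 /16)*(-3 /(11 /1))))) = -5776 /27+2888*sqrt(14) /81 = -80.52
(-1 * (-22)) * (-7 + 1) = -132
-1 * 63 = -63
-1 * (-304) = 304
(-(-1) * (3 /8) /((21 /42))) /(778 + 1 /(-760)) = 190 /197093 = 0.00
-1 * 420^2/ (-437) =176400/ 437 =403.66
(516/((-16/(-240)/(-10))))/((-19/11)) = 851400/19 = 44810.53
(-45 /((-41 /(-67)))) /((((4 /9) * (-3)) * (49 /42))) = 27135 /574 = 47.27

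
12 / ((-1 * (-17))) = 12 / 17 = 0.71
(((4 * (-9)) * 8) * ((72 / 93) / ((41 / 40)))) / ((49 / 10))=-2764800 / 62279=-44.39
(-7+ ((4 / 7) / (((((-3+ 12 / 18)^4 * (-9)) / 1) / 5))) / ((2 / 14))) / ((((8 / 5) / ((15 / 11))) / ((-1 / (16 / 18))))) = 11466225 / 1690304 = 6.78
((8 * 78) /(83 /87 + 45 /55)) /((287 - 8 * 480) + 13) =-12441 /125080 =-0.10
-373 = -373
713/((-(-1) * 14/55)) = 39215/14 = 2801.07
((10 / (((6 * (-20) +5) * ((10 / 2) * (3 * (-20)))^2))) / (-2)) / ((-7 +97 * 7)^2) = 1 / 934778880000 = 0.00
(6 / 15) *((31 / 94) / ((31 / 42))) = 42 / 235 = 0.18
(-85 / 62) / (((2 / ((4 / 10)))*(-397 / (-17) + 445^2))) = -0.00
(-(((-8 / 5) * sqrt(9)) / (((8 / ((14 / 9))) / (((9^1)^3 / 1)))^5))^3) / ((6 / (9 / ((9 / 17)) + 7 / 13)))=103243625902720205158796178745545701249399559 / 1703936000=60591258065279567518261350000000000.00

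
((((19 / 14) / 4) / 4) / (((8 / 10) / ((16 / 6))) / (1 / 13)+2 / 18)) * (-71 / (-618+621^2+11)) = -3195 / 819352352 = -0.00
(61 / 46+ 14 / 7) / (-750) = -51 / 11500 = -0.00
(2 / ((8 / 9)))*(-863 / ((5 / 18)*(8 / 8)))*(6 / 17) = -2467.16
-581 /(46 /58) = -16849 /23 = -732.57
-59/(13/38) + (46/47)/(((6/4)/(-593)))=-1025350/1833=-559.38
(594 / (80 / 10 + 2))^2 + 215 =93584 / 25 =3743.36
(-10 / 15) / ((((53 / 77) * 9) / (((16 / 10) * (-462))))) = 189728 / 2385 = 79.55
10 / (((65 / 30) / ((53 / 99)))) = 1060 / 429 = 2.47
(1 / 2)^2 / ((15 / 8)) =2 / 15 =0.13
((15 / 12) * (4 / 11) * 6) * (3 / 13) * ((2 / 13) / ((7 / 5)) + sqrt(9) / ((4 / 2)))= 13185 / 13013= 1.01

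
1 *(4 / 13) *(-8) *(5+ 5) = -320 / 13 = -24.62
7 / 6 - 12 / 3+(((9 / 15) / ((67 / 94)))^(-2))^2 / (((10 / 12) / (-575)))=-1451348186647 / 1054011096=-1376.98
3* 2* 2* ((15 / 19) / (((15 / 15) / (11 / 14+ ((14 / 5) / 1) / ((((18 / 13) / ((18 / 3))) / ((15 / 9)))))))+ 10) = 42430 / 133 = 319.02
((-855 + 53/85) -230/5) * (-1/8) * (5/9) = 19133/306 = 62.53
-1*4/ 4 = -1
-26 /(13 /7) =-14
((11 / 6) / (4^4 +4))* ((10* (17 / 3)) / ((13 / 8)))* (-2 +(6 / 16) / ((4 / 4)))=-187 / 468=-0.40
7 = 7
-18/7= -2.57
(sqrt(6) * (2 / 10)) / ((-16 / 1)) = -sqrt(6) / 80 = -0.03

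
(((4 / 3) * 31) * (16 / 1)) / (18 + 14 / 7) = 496 / 15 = 33.07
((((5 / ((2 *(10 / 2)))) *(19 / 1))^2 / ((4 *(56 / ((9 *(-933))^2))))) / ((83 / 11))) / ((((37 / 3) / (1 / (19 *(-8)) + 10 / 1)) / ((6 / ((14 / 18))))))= 37003372293591 / 1572352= 23533771.25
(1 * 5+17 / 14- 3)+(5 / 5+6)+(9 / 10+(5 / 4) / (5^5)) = 194507 / 17500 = 11.11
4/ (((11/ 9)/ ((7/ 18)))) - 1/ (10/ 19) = -69/ 110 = -0.63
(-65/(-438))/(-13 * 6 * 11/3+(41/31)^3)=-387283/740334318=-0.00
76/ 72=19/ 18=1.06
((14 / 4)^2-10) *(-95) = -855 / 4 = -213.75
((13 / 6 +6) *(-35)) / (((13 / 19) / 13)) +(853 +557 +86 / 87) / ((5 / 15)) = -208429 / 174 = -1197.87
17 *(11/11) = 17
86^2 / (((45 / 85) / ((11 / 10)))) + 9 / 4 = 2766509 / 180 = 15369.49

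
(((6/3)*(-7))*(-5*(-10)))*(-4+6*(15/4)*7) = -107450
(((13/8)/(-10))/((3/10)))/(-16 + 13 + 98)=-13/2280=-0.01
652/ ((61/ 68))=726.82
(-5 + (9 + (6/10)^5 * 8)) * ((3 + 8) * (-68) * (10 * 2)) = -43216448/625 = -69146.32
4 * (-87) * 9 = -3132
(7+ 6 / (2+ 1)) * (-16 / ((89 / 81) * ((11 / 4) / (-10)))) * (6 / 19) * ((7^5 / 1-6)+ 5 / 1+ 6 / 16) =47047093920 / 18601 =2529277.67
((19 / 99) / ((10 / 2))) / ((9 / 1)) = 19 / 4455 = 0.00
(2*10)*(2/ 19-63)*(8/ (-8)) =23900/ 19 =1257.89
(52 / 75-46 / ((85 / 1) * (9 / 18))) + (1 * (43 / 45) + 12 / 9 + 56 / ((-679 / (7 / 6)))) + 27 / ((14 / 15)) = 159633911 / 5194350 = 30.73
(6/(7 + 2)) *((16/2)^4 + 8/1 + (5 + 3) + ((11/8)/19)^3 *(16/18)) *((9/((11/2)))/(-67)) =-242472017/3621552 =-66.95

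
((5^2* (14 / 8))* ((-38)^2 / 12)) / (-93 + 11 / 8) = -126350 / 2199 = -57.46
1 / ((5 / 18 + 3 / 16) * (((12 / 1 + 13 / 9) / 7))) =9072 / 8107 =1.12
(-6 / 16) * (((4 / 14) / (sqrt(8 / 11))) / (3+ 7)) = -3 * sqrt(22) / 1120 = -0.01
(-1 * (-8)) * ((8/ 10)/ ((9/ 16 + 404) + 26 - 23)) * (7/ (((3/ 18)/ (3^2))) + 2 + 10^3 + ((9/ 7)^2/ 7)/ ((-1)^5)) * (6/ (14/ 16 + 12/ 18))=84.32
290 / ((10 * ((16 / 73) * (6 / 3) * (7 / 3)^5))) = 514431 / 537824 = 0.96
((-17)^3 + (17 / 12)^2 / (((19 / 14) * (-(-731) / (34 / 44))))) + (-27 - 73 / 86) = -6394088801 / 1294128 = -4940.85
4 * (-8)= -32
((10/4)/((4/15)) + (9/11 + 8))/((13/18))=14409/572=25.19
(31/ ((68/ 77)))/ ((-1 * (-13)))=2387/ 884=2.70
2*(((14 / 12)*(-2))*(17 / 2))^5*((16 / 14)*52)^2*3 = -5267510446016 / 81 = -65030993160.69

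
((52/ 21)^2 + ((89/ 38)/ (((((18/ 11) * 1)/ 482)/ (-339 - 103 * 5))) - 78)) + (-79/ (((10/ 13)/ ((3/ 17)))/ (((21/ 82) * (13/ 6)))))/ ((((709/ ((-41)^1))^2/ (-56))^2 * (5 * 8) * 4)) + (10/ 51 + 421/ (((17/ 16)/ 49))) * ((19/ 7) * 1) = -214574091200195964685829/ 399929594769334700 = -536529.66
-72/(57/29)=-696/19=-36.63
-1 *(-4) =4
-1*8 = -8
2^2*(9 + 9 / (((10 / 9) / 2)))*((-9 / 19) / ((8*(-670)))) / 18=63 / 127300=0.00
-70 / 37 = -1.89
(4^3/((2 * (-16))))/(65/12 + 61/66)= -88/279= -0.32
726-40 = 686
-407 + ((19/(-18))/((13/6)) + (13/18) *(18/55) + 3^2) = -854248/2145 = -398.25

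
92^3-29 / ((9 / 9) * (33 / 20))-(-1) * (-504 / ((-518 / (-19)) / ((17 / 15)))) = 4753655032 / 6105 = 778649.47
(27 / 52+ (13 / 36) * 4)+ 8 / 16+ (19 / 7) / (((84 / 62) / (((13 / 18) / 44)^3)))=4677903337885 / 1898743182336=2.46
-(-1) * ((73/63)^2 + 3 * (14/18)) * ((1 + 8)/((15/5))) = 14590/1323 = 11.03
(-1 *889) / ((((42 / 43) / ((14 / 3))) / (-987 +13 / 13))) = 37691822 / 9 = 4187980.22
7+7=14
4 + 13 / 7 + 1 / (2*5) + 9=1047 / 70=14.96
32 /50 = 16 /25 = 0.64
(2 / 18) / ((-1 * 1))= -1 / 9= -0.11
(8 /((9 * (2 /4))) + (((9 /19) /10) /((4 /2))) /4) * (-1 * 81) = -219609 /1520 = -144.48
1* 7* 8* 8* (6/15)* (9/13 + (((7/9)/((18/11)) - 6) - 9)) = -13050688/5265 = -2478.76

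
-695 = -695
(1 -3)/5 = -2/5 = -0.40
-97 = -97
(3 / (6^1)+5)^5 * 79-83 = 12720373 / 32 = 397511.66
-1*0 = 0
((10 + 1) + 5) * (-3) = -48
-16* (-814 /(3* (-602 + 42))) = -814 /105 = -7.75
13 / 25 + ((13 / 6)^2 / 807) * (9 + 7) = 111319 / 181575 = 0.61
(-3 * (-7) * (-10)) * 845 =-177450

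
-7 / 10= -0.70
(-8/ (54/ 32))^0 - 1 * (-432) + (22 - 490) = -35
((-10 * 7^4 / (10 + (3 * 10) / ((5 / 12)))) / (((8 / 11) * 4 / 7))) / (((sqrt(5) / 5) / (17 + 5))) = -10168235 * sqrt(5) / 656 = -34659.85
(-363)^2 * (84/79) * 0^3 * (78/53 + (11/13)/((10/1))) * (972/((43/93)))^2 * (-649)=0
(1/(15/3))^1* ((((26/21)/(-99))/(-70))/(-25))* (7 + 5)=-52/3031875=-0.00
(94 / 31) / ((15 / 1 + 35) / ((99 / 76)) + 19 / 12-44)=-37224 / 49507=-0.75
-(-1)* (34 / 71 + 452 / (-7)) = -31854 / 497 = -64.09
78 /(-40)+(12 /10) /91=-705 /364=-1.94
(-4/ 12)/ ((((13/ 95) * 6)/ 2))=-0.81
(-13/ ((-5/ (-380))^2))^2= 5638207744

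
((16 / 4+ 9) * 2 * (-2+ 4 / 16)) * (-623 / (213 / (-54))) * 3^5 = -123987591 / 71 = -1746304.10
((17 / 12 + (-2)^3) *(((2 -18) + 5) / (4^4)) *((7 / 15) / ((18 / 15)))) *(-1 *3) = -6083 / 18432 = -0.33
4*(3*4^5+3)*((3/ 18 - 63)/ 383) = -772850/ 383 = -2017.89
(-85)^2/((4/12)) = 21675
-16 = -16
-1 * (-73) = 73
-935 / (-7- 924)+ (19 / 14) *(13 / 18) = 66511 / 33516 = 1.98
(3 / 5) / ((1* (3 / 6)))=6 / 5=1.20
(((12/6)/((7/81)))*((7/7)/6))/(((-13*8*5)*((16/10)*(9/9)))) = -0.00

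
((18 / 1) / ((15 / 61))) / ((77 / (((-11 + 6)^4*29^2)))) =38475750 / 77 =499685.06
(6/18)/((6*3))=1/54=0.02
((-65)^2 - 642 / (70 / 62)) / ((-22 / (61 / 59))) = -7806353 / 45430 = -171.83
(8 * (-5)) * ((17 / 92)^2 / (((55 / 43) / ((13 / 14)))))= -161551 / 162932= -0.99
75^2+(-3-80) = 5542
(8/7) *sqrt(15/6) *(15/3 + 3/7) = 152 *sqrt(10)/49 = 9.81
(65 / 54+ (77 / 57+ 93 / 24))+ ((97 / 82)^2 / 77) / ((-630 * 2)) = 239081252017 / 37184661360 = 6.43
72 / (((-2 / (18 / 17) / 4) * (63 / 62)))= -17856 / 119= -150.05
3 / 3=1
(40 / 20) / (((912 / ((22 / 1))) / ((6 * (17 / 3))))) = 187 / 114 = 1.64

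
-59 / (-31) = 59 / 31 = 1.90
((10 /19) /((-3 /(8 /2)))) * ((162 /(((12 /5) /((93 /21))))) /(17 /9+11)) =-62775 /3857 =-16.28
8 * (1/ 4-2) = -14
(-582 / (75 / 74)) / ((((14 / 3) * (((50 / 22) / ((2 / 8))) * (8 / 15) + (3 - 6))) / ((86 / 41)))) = -61113492 / 437675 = -139.63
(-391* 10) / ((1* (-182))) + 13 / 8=23.11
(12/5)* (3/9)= 4/5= 0.80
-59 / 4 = -14.75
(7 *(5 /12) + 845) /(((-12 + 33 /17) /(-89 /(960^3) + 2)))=-12242976152209 /72619130880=-168.59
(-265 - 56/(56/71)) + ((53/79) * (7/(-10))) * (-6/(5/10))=-130494/395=-330.36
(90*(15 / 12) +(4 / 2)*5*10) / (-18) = -425 / 36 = -11.81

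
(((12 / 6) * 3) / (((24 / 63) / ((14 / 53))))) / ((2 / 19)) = 8379 / 212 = 39.52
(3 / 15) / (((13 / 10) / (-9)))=-18 / 13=-1.38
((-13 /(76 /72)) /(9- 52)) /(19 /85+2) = 2210 /17157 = 0.13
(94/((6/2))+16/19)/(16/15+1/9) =27510/1007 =27.32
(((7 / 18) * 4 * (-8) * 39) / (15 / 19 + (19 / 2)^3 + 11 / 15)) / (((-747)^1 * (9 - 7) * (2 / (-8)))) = -2213120 / 1462840389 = -0.00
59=59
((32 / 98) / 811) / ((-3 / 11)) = -0.00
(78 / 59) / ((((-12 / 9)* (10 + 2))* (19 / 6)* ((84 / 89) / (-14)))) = 3471 / 8968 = 0.39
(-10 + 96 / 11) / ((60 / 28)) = -98 / 165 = -0.59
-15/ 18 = -5/ 6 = -0.83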